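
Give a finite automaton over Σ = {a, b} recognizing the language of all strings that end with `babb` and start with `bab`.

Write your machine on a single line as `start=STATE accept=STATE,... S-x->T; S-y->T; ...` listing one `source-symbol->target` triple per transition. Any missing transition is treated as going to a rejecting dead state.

Handle the two conditions separately and then intersect. One (5 states) tracks how much of the suffix `babb` has currently been matched; the other (5 states) tracks whether the input so far still matches the prefix `bab`. Each combined state is a pair, one component from each; accept when both components accept.
With 13 states:
          a    b  
>  q0     q1   q2 
   q1     q1   q3 
   q2     q4   q3 
   q3     q5   q3 
   q4     q1   q6 
   q5     q1   q7 
   q6     q8   q9 
   q7     q5  q10 
   q8    q11   q6 
 * q9     q8  q12 
   q10    q5   q3 
   q11   q11  q12 
   q12    q8  q12 
(> = start, * = accepting)

start=q0; accept=q9; q0-a->q1; q0-b->q2; q1-a->q1; q1-b->q3; q2-a->q4; q2-b->q3; q3-a->q5; q3-b->q3; q4-a->q1; q4-b->q6; q5-a->q1; q5-b->q7; q6-a->q8; q6-b->q9; q7-a->q5; q7-b->q10; q8-a->q11; q8-b->q6; q9-a->q8; q9-b->q12; q10-a->q5; q10-b->q3; q11-a->q11; q11-b->q12; q12-a->q8; q12-b->q12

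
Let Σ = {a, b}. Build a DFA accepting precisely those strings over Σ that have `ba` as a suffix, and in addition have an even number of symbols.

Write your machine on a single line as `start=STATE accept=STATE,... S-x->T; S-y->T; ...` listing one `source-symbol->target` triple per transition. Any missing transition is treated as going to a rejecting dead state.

start=S0; accept=S4; S0-a->S1; S0-b->S2; S1-a->S0; S1-b->S3; S2-a->S4; S2-b->S3; S3-a->S5; S3-b->S2; S4-a->S1; S4-b->S2; S5-a->S0; S5-b->S3

Run two small machines in parallel and take their product. The first has 3 states tracking how much of the suffix `ba` has currently been matched; the second has 2 states tracking the input length modulo 2. A product state is a pair (one from each), accepting exactly when both do.
With 6 states:
        a   b  
>  S0   S1  S2 
   S1   S0  S3 
   S2   S4  S3 
   S3   S5  S2 
 * S4   S1  S2 
   S5   S0  S3 
(> = start, * = accepting)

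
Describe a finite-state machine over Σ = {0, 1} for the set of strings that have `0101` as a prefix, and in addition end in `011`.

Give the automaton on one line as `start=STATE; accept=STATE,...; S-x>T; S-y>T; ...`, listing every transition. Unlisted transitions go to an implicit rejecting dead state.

start=q0; accept=q10; q0-0>q1; q0-1>q2; q1-0>q3; q1-1>q4; q2-0>q3; q2-1>q2; q3-0>q3; q3-1>q5; q4-0>q6; q4-1>q7; q5-0>q3; q5-1>q7; q6-0>q3; q6-1>q8; q7-0>q3; q7-1>q2; q8-0>q9; q8-1>q10; q9-0>q9; q9-1>q8; q10-0>q9; q10-1>q11; q11-0>q9; q11-1>q11

Handle the two conditions separately and then intersect. One (6 states) tracks whether the input so far still matches the prefix `0101`; the other (4 states) tracks how much of the suffix `011` has currently been matched. Each combined state is a pair, one component from each; accept when both components accept.
          0    1  
>  q0     q1   q2 
   q1     q3   q4 
   q2     q3   q2 
   q3     q3   q5 
   q4     q6   q7 
   q5     q3   q7 
   q6     q3   q8 
   q7     q3   q2 
   q8     q9  q10 
   q9     q9   q8 
 * q10    q9  q11 
   q11    q9  q11 
(> = start, * = accepting)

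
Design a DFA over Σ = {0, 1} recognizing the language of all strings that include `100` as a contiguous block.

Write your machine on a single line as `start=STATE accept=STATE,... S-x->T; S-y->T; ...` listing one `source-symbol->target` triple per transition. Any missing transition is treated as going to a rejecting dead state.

start=s0; accept=s3; s0-0->s0; s0-1->s1; s1-0->s2; s1-1->s1; s2-0->s3; s2-1->s1; s3-0->s3; s3-1->s3

States s0..s2 record the length of the longest prefix of `100` that matches the current input suffix. Reaching s3 means `100` has been seen, and we stay there forever. Accept from s3.
With 4 states:
        0   1  
>  s0   s0  s1 
   s1   s2  s1 
   s2   s3  s1 
 * s3   s3  s3 
(> = start, * = accepting)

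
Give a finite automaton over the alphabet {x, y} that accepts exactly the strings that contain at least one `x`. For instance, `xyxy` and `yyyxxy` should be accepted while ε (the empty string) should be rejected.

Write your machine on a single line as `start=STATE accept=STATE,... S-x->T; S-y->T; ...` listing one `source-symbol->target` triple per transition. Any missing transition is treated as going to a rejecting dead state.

start=S0; accept=S1,S2; S0-x->S1; S0-y->S0; S1-x->S2; S1-y->S1; S2-x->S2; S2-y->S2

Count `x`s, saturating at 2: state S0 means no `x` yet, S1 means one `x` seen, S2 means more than one. Each `x` increments (capped at S2); other symbols loop. Accept from {S1, S2}.
        x   y  
>  S0   S1  S0 
 * S1   S2  S1 
 * S2   S2  S2 
(> = start, * = accepting)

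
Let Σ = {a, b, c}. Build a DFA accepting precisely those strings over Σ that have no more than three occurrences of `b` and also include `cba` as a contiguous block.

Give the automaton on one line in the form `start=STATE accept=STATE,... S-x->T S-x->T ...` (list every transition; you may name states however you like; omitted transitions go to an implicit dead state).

Build one automaton per condition and run them in lockstep. One (5 states) tracks the count of `b`s, saturating at 4; the other (4 states) tracks whether and how much of `cba` has been seen. Each combined state is a pair, one component from each; accept when both components accept. After merging equivalent states the machine shrinks.
          a    b    c  
>  q0     q0   q1   q2 
   q1     q1   q3   q4 
   q2     q0   q5   q2 
   q3     q3   q6   q7 
   q4     q1   q8   q4 
   q5     q9   q3   q4 
   q6     q6   q6   q6 
   q7     q3  q10   q7 
   q8    q11   q6   q7 
 * q9     q9  q11   q9 
   q10   q12   q6   q6 
 * q11   q11  q12  q11 
 * q12   q12   q6  q12 
(> = start, * = accepting)

start=q0 accept=q9,q11,q12 q0-a->q0 q0-b->q1 q0-c->q2 q1-a->q1 q1-b->q3 q1-c->q4 q2-a->q0 q2-b->q5 q2-c->q2 q3-a->q3 q3-b->q6 q3-c->q7 q4-a->q1 q4-b->q8 q4-c->q4 q5-a->q9 q5-b->q3 q5-c->q4 q6-a->q6 q6-b->q6 q6-c->q6 q7-a->q3 q7-b->q10 q7-c->q7 q8-a->q11 q8-b->q6 q8-c->q7 q9-a->q9 q9-b->q11 q9-c->q9 q10-a->q12 q10-b->q6 q10-c->q6 q11-a->q11 q11-b->q12 q11-c->q11 q12-a->q12 q12-b->q6 q12-c->q12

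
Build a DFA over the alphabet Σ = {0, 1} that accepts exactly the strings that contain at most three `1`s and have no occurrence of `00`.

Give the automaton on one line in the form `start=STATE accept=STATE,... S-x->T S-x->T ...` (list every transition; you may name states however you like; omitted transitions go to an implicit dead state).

start=q0 accept=q0,q1,q2,q4,q5,q6,q7,q8 q0-0->q1 q0-1->q2 q1-0->q3 q1-1->q2 q2-0->q4 q2-1->q5 q3-0->q3 q3-1->q3 q4-0->q3 q4-1->q5 q5-0->q6 q5-1->q7 q6-0->q3 q6-1->q7 q7-0->q8 q7-1->q3 q8-0->q3 q8-1->q3

Run two small machines in parallel and take their product. One (5 states) tracks the count of `1`s, saturating at 4; the other (3 states) tracks partial matches of the forbidden pattern `00`. Each combined state is a pair, one component from each; accept when both components accept. Minimizing collapses redundant product states.
With 9 states:
        0   1  
>* q0   q1  q2 
 * q1   q3  q2 
 * q2   q4  q5 
   q3   q3  q3 
 * q4   q3  q5 
 * q5   q6  q7 
 * q6   q3  q7 
 * q7   q8  q3 
 * q8   q3  q3 
(> = start, * = accepting)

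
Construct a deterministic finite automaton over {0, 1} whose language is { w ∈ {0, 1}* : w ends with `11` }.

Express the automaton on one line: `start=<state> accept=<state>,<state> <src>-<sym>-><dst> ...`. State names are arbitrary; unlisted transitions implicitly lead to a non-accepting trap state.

start=S0 accept=S2 S0-0->S0 S0-1->S1 S1-0->S0 S1-1->S2 S2-0->S0 S2-1->S2

Remember how much of `11` the current input suffix matches. State S0 means no match yet; S1 means the last symbol is `1`; S2 means the last 2 symbols are `11`. Only S2 accepts. On a mismatch, fall back to the longest proper suffix that is still a prefix of `11`.
3 states suffice.
        0   1  
>  S0   S0  S1 
   S1   S0  S2 
 * S2   S0  S2 
(> = start, * = accepting)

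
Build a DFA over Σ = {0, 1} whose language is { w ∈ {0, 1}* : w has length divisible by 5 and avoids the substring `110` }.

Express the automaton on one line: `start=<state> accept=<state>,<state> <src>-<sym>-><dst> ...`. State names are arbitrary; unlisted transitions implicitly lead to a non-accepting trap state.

start=q0 accept=q0,q14,q15 q0-0->q1 q0-1->q2 q1-0->q3 q1-1->q4 q2-0->q3 q2-1->q5 q3-0->q6 q3-1->q7 q4-0->q6 q4-1->q8 q5-0->q9 q5-1->q8 q6-0->q10 q6-1->q11 q7-0->q10 q7-1->q12 q8-0->q13 q8-1->q12 q9-0->q13 q9-1->q13 q10-0->q0 q10-1->q14 q11-0->q0 q11-1->q15 q12-0->q16 q12-1->q15 q13-0->q16 q13-1->q16 q14-0->q1 q14-1->q17 q15-0->q18 q15-1->q17 q16-0->q18 q16-1->q18 q17-0->q19 q17-1->q5 q18-0->q19 q18-1->q19 q19-0->q9 q19-1->q9

Run two small machines in parallel and take their product. One (5 states) tracks the input length modulo 5; the other (4 states) tracks partial matches of the forbidden pattern `110`. Each combined state is a pair, one component from each; accept when both components accept.
          0    1  
>* q0     q1   q2 
   q1     q3   q4 
   q2     q3   q5 
   q3     q6   q7 
   q4     q6   q8 
   q5     q9   q8 
   q6    q10  q11 
   q7    q10  q12 
   q8    q13  q12 
   q9    q13  q13 
   q10    q0  q14 
   q11    q0  q15 
   q12   q16  q15 
   q13   q16  q16 
 * q14    q1  q17 
 * q15   q18  q17 
   q16   q18  q18 
   q17   q19   q5 
   q18   q19  q19 
   q19    q9   q9 
(> = start, * = accepting)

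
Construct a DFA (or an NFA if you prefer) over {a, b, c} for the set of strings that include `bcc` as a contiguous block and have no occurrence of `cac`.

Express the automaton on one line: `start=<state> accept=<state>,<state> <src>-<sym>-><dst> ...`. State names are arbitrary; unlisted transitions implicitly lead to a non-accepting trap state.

Build one automaton per condition and run them in lockstep. The first has 4 states tracking whether and how much of `bcc` has been seen; the second has 4 states tracking partial matches of the forbidden pattern `cac`. A product state is a pair (one from each), accepting exactly when both do.
12 states suffice.
          a    b    c  
>  s0     s0   s1   s2 
   s1     s0   s1   s3 
   s2     s4   s1   s2 
   s3     s4   s1   s5 
   s4     s0   s1   s6 
 * s5     s7   s8   s5 
   s6     s6   s9   s6 
 * s7     s8   s8  s10 
 * s8     s8   s8   s5 
   s9     s6   s9  s11 
   s10   s10  s10  s10 
   s11    s6   s9  s10 
(> = start, * = accepting)

start=s0 accept=s5,s7,s8 s0-a->s0 s0-b->s1 s0-c->s2 s1-a->s0 s1-b->s1 s1-c->s3 s2-a->s4 s2-b->s1 s2-c->s2 s3-a->s4 s3-b->s1 s3-c->s5 s4-a->s0 s4-b->s1 s4-c->s6 s5-a->s7 s5-b->s8 s5-c->s5 s6-a->s6 s6-b->s9 s6-c->s6 s7-a->s8 s7-b->s8 s7-c->s10 s8-a->s8 s8-b->s8 s8-c->s5 s9-a->s6 s9-b->s9 s9-c->s11 s10-a->s10 s10-b->s10 s10-c->s10 s11-a->s6 s11-b->s9 s11-c->s10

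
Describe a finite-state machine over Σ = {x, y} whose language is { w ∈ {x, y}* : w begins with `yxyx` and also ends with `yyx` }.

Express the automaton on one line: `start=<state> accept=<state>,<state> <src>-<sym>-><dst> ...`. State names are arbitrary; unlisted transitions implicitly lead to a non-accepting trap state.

start=q0 accept=q8 q0-x->q1 q0-y->q2 q1-x->q1 q1-y->q1 q2-x->q3 q2-y->q1 q3-x->q1 q3-y->q4 q4-x->q5 q4-y->q1 q5-x->q5 q5-y->q6 q6-x->q5 q6-y->q7 q7-x->q8 q7-y->q7 q8-x->q5 q8-y->q6

Handle the two conditions separately and then intersect. The first has 6 states tracking whether the input so far still matches the prefix `yxyx`; the second has 4 states tracking how much of the suffix `yyx` has currently been matched. A product state is a pair (one from each), accepting exactly when both do. After merging equivalent states the machine shrinks.
        x   y  
>  q0   q1  q2 
   q1   q1  q1 
   q2   q3  q1 
   q3   q1  q4 
   q4   q5  q1 
   q5   q5  q6 
   q6   q5  q7 
   q7   q8  q7 
 * q8   q5  q6 
(> = start, * = accepting)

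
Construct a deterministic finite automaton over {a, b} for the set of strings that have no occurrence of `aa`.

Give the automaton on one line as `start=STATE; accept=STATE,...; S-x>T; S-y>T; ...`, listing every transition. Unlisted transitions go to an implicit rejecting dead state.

Track partial matches of the forbidden pattern `aa`. State q2 is a dead state reached once `aa` has occurred; every other state accepts. q0 means no part of `aa` is currently matched.
3 states suffice.
        a   b  
>* q0   q1  q0 
 * q1   q2  q0 
   q2   q2  q2 
(> = start, * = accepting)

start=q0; accept=q0,q1; q0-a>q1; q0-b>q0; q1-a>q2; q1-b>q0; q2-a>q2; q2-b>q2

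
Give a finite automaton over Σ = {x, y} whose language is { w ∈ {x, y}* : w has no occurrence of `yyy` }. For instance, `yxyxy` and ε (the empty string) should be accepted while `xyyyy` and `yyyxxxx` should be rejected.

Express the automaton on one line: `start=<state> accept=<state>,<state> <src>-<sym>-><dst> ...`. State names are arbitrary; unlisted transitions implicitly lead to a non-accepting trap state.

Track partial matches of the forbidden pattern `yyy`. State D is a dead state reached once `yyy` has occurred; every other state accepts. A means no part of `yyy` is currently matched.
4 states suffice.
       x  y 
>* A   A  B 
 * B   A  C 
 * C   A  D 
   D   D  D 
(> = start, * = accepting)

start=A accept=A,B,C A-x->A A-y->B B-x->A B-y->C C-x->A C-y->D D-x->D D-y->D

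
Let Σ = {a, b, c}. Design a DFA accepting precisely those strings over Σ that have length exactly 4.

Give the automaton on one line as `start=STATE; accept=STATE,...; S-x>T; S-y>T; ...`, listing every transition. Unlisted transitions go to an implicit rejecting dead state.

start=S0; accept=S4; S0-a>S1; S0-b>S1; S0-c>S1; S1-a>S2; S1-b>S2; S1-c>S2; S2-a>S3; S2-b>S3; S2-c>S3; S3-a>S4; S3-b>S4; S3-c>S4; S4-a>S5; S4-b>S5; S4-c>S5; S5-a>S5; S5-b>S5; S5-c>S5

Count input length up to 5: every symbol moves from S0 toward S5, which means 'more than 4' and absorbs. Accept from {S4}.
A 6-state machine:
        a   b   c  
>  S0   S1  S1  S1 
   S1   S2  S2  S2 
   S2   S3  S3  S3 
   S3   S4  S4  S4 
 * S4   S5  S5  S5 
   S5   S5  S5  S5 
(> = start, * = accepting)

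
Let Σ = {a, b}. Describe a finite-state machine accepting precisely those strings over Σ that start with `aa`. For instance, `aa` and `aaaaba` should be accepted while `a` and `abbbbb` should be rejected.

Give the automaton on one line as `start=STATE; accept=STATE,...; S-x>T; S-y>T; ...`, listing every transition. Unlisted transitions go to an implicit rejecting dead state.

Walk along `aa` while the input agrees: from q0 take `a` to q1, and so on. Any deviation drops to the rejecting sink q3. Once q2 is reached the prefix is confirmed and every continuation is accepted.
A 4-state machine:
        a   b  
>  q0   q1  q3 
   q1   q2  q3 
 * q2   q2  q2 
   q3   q3  q3 
(> = start, * = accepting)

start=q0; accept=q2; q0-a>q1; q0-b>q3; q1-a>q2; q1-b>q3; q2-a>q2; q2-b>q2; q3-a>q3; q3-b>q3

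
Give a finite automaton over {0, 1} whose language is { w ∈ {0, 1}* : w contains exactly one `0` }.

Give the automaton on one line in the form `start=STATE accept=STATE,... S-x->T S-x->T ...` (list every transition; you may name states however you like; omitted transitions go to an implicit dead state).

Only the number of `0`s matters, and only up to 2. Make a chain s0 → s1 → s2 advanced by each `0` (with s2 absorbing); every other symbol self-loops. The accepting set is {s1}.
3 states suffice.
        0   1  
>  s0   s1  s0 
 * s1   s2  s1 
   s2   s2  s2 
(> = start, * = accepting)

start=s0 accept=s1 s0-0->s1 s0-1->s0 s1-0->s2 s1-1->s1 s2-0->s2 s2-1->s2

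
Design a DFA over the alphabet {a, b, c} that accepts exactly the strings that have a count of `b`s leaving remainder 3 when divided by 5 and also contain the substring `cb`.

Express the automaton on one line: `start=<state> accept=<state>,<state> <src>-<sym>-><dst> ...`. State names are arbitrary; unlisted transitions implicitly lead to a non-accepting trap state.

Run two small machines in parallel and take their product. One (5 states) tracks the count of `b`s modulo 5; the other (3 states) tracks whether and how much of `cb` has been seen. Each combined state is a pair, one component from each; accept when both components accept.
15 states suffice.
          a    b    c  
>  q0     q0   q1   q2 
   q1     q1   q3   q4 
   q2     q0   q5   q2 
   q3     q3   q6   q7 
   q4     q1   q8   q4 
   q5     q5   q8   q5 
   q6     q6   q9  q10 
   q7     q3  q11   q7 
   q8     q8  q11   q8 
   q9     q9   q0  q12 
   q10    q6  q13  q10 
 * q11   q11  q13  q11 
   q12    q9  q14  q12 
   q13   q13  q14  q13 
   q14   q14   q5  q14 
(> = start, * = accepting)

start=q0 accept=q11 q0-a->q0 q0-b->q1 q0-c->q2 q1-a->q1 q1-b->q3 q1-c->q4 q2-a->q0 q2-b->q5 q2-c->q2 q3-a->q3 q3-b->q6 q3-c->q7 q4-a->q1 q4-b->q8 q4-c->q4 q5-a->q5 q5-b->q8 q5-c->q5 q6-a->q6 q6-b->q9 q6-c->q10 q7-a->q3 q7-b->q11 q7-c->q7 q8-a->q8 q8-b->q11 q8-c->q8 q9-a->q9 q9-b->q0 q9-c->q12 q10-a->q6 q10-b->q13 q10-c->q10 q11-a->q11 q11-b->q13 q11-c->q11 q12-a->q9 q12-b->q14 q12-c->q12 q13-a->q13 q13-b->q14 q13-c->q13 q14-a->q14 q14-b->q5 q14-c->q14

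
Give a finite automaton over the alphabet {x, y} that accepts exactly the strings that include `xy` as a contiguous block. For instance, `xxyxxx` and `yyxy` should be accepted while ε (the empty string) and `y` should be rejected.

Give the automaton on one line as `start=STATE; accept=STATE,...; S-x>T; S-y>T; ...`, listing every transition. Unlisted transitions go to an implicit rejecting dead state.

States s0..s1 record the length of the longest prefix of `xy` that matches the current input suffix. Reaching s2 means `xy` has been seen, and we stay there forever. Accept from s2.
A 3-state machine:
        x   y  
>  s0   s1  s0 
   s1   s1  s2 
 * s2   s2  s2 
(> = start, * = accepting)

start=s0; accept=s2; s0-x>s1; s0-y>s0; s1-x>s1; s1-y>s2; s2-x>s2; s2-y>s2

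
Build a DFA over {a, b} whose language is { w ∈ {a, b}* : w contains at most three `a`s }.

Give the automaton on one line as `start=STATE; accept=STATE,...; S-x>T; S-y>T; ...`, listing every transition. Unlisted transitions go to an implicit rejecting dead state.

Only the number of `a`s matters, and only up to 4. Make a chain q0 → q1 → q2 → q3 → q4 advanced by each `a` (with q4 absorbing); every other symbol self-loops. The accepting set is {q0, q1, q2, q3}.
        a   b  
>* q0   q1  q0 
 * q1   q2  q1 
 * q2   q3  q2 
 * q3   q4  q3 
   q4   q4  q4 
(> = start, * = accepting)

start=q0; accept=q0,q1,q2,q3; q0-a>q1; q0-b>q0; q1-a>q2; q1-b>q1; q2-a>q3; q2-b>q2; q3-a>q4; q3-b>q3; q4-a>q4; q4-b>q4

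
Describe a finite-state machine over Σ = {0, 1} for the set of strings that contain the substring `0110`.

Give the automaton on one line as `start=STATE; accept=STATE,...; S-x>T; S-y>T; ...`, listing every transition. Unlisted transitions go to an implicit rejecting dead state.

start=A; accept=E; A-0>B; A-1>A; B-0>B; B-1>C; C-0>B; C-1>D; D-0>E; D-1>A; E-0>E; E-1>E

Track how much of `0110` has been matched so far: state A is no progress, E is the absorbing accept state reached once `0110` has occurred. Intermediate states record partial matches; on a mismatch, fall back to the longest reusable overlap.
       0  1 
>  A   B  A 
   B   B  C 
   C   B  D 
   D   E  A 
 * E   E  E 
(> = start, * = accepting)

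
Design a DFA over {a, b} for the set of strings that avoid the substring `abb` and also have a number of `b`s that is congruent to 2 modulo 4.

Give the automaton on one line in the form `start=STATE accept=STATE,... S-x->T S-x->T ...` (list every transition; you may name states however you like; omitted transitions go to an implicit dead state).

start=q0 accept=q5,q7,q8 q0-a->q1 q0-b->q2 q1-a->q1 q1-b->q3 q2-a->q4 q2-b->q5 q3-a->q4 q3-b->q6 q4-a->q4 q4-b->q7 q5-a->q8 q5-b->q9 q6-a->q6 q6-b->q10 q7-a->q8 q7-b->q10 q8-a->q8 q8-b->q11 q9-a->q12 q9-b->q0 q10-a->q10 q10-b->q13 q11-a->q12 q11-b->q13 q12-a->q12 q12-b->q14 q13-a->q13 q13-b->q15 q14-a->q1 q14-b->q15 q15-a->q15 q15-b->q6

Run two small machines in parallel and take their product. One (4 states) tracks partial matches of the forbidden pattern `abb`; the other (4 states) tracks the count of `b`s modulo 4. Each combined state is a pair, one component from each; accept when both components accept.
          a    b  
>  q0     q1   q2 
   q1     q1   q3 
   q2     q4   q5 
   q3     q4   q6 
   q4     q4   q7 
 * q5     q8   q9 
   q6     q6  q10 
 * q7     q8  q10 
 * q8     q8  q11 
   q9    q12   q0 
   q10   q10  q13 
   q11   q12  q13 
   q12   q12  q14 
   q13   q13  q15 
   q14    q1  q15 
   q15   q15   q6 
(> = start, * = accepting)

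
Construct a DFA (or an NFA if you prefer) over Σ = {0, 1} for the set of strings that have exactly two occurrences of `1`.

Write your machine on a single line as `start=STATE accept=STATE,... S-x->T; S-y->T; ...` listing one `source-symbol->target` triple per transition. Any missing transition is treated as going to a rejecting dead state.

start=q0; accept=q2; q0-0->q0; q0-1->q1; q1-0->q1; q1-1->q2; q2-0->q2; q2-1->q3; q3-0->q3; q3-1->q3

Count `1`s, saturating at 3: states q0 through q2 mean 0 through 2 `1`s seen; q3 means more than 2. Each `1` increments (capped at q3); other symbols loop. Accept from {q2}.
        0   1  
>  q0   q0  q1 
   q1   q1  q2 
 * q2   q2  q3 
   q3   q3  q3 
(> = start, * = accepting)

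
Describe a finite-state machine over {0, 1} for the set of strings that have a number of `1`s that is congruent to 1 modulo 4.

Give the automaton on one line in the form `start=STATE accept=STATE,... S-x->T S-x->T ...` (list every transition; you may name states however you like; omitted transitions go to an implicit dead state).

start=q0 accept=q1 q0-0->q0 q0-1->q1 q1-0->q1 q1-1->q2 q2-0->q2 q2-1->q3 q3-0->q3 q3-1->q0

Keep the running count of `1`s modulo 4: each `1` advances along the cycle q0 → q1 → q2 → q3 → q0 while other symbols loop. Accept at q1.
        0   1  
>  q0   q0  q1 
 * q1   q1  q2 
   q2   q2  q3 
   q3   q3  q0 
(> = start, * = accepting)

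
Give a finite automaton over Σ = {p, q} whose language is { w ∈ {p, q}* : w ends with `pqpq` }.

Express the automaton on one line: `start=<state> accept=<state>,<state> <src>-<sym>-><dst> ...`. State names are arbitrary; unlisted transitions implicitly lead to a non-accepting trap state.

start=s0 accept=s4 s0-p->s1 s0-q->s0 s1-p->s1 s1-q->s2 s2-p->s3 s2-q->s0 s3-p->s1 s3-q->s4 s4-p->s3 s4-q->s0

Let each state record the length of the longest suffix of the input read so far that is also a prefix of `pqpq`. s1 means the last symbol is `p`; s2 means the last 2 symbols are `pq`; s3 means the last 3 symbols are `pqp`; s4 means the last 4 symbols are `pqpq`. Accept only at s4, where the string currently ends in `pqpq`.
With 5 states:
        p   q  
>  s0   s1  s0 
   s1   s1  s2 
   s2   s3  s0 
   s3   s1  s4 
 * s4   s3  s0 
(> = start, * = accepting)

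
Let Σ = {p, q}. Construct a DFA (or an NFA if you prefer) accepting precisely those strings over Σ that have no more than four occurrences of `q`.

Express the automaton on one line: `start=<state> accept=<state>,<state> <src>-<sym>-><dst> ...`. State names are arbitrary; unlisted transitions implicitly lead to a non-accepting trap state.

start=S0 accept=S0,S1,S2,S3,S4 S0-p->S0 S0-q->S1 S1-p->S1 S1-q->S2 S2-p->S2 S2-q->S3 S3-p->S3 S3-q->S4 S4-p->S4 S4-q->S5 S5-p->S5 S5-q->S5

Only the number of `q`s matters, and only up to 5. Make a chain S0 → S1 → S2 → S3 → S4 → S5 advanced by each `q` (with S5 absorbing); every other symbol self-loops. The accepting set is {S0, S1, S2, S3, S4}.
6 states suffice.
        p   q  
>* S0   S0  S1 
 * S1   S1  S2 
 * S2   S2  S3 
 * S3   S3  S4 
 * S4   S4  S5 
   S5   S5  S5 
(> = start, * = accepting)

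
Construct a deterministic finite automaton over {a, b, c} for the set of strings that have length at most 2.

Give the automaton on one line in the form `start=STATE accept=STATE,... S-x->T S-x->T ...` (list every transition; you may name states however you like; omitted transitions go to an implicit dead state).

Count input length up to 3: every symbol moves from q0 toward q3, which means 'more than 2' and absorbs. Accept from {q0, q1, q2}.
4 states suffice.
        a   b   c  
>* q0   q1  q1  q1 
 * q1   q2  q2  q2 
 * q2   q3  q3  q3 
   q3   q3  q3  q3 
(> = start, * = accepting)

start=q0 accept=q0,q1,q2 q0-a->q1 q0-b->q1 q0-c->q1 q1-a->q2 q1-b->q2 q1-c->q2 q2-a->q3 q2-b->q3 q2-c->q3 q3-a->q3 q3-b->q3 q3-c->q3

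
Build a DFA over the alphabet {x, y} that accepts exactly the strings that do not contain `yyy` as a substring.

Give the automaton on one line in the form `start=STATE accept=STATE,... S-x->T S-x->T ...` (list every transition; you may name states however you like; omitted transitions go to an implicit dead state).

This is the complement of 'contains `yyy`'. Use the same substring-matching states — q0 through q3 holding how much of `yyy` has just been matched — but flip the accepting set: everything except the trap q3 accepts.
A 4-state machine:
        x   y  
>* q0   q0  q1 
 * q1   q0  q2 
 * q2   q0  q3 
   q3   q3  q3 
(> = start, * = accepting)

start=q0 accept=q0,q1,q2 q0-x->q0 q0-y->q1 q1-x->q0 q1-y->q2 q2-x->q0 q2-y->q3 q3-x->q3 q3-y->q3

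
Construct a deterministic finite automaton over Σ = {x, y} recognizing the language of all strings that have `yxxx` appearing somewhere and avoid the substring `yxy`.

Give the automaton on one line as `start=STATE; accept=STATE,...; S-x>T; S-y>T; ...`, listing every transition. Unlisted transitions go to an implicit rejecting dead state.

start=q0; accept=q5,q6,q7; q0-x>q0; q0-y>q1; q1-x>q2; q1-y>q1; q2-x>q3; q2-y>q4; q3-x>q5; q3-y>q1; q4-x>q4; q4-y>q4; q5-x>q5; q5-y>q6; q6-x>q7; q6-y>q6; q7-x>q5; q7-y>q4

Build one automaton per condition and run them in lockstep. The first has 5 states tracking whether and how much of `yxxx` has been seen; the second has 4 states tracking partial matches of the forbidden pattern `yxy`. A product state is a pair (one from each), accepting exactly when both do. After merging equivalent states the machine shrinks.
An 8-state machine:
        x   y  
>  q0   q0  q1 
   q1   q2  q1 
   q2   q3  q4 
   q3   q5  q1 
   q4   q4  q4 
 * q5   q5  q6 
 * q6   q7  q6 
 * q7   q5  q4 
(> = start, * = accepting)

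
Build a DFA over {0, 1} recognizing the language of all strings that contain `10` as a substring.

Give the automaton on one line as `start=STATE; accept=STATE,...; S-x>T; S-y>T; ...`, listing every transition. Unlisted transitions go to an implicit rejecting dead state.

start=q0; accept=q2; q0-0>q0; q0-1>q1; q1-0>q2; q1-1>q1; q2-0>q2; q2-1>q2

States q0..q1 record the length of the longest prefix of `10` that matches the current input suffix. Reaching q2 means `10` has been seen, and we stay there forever. Accept from q2.
        0   1  
>  q0   q0  q1 
   q1   q2  q1 
 * q2   q2  q2 
(> = start, * = accepting)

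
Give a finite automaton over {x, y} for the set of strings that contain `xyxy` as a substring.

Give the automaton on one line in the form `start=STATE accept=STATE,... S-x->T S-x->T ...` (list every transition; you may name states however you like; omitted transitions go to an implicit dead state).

start=q0 accept=q4 q0-x->q1 q0-y->q0 q1-x->q1 q1-y->q2 q2-x->q3 q2-y->q0 q3-x->q1 q3-y->q4 q4-x->q4 q4-y->q4

States q0..q3 record the length of the longest prefix of `xyxy` that matches the current input suffix. Reaching q4 means `xyxy` has been seen, and we stay there forever. Accept from q4.
        x   y  
>  q0   q1  q0 
   q1   q1  q2 
   q2   q3  q0 
   q3   q1  q4 
 * q4   q4  q4 
(> = start, * = accepting)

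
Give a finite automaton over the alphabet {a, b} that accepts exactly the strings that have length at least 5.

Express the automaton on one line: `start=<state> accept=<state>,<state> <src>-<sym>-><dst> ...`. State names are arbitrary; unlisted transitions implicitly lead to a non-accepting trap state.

Count input length up to 6: every symbol moves from S0 toward S6, which means 'more than 5' and absorbs. Accept from {S5, S6}.
With 7 states:
        a   b  
>  S0   S1  S1 
   S1   S2  S2 
   S2   S3  S3 
   S3   S4  S4 
   S4   S5  S5 
 * S5   S6  S6 
 * S6   S6  S6 
(> = start, * = accepting)

start=S0 accept=S5,S6 S0-a->S1 S0-b->S1 S1-a->S2 S1-b->S2 S2-a->S3 S2-b->S3 S3-a->S4 S3-b->S4 S4-a->S5 S4-b->S5 S5-a->S6 S5-b->S6 S6-a->S6 S6-b->S6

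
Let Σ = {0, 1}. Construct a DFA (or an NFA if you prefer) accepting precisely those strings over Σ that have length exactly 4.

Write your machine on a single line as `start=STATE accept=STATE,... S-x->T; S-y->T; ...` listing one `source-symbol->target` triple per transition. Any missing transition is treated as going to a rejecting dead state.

start=q0; accept=q4; q0-0->q1; q0-1->q1; q1-0->q2; q1-1->q2; q2-0->q3; q2-1->q3; q3-0->q4; q3-1->q4; q4-0->q5; q4-1->q5; q5-0->q5; q5-1->q5

We only need to distinguish lengths 0, 1, …, 4, and '>4'. Chain q0 → q1 → q2 → q3 → q4 → q5 on every symbol, with q5 looping. Accepting states: {q4}.
With 6 states:
        0   1  
>  q0   q1  q1 
   q1   q2  q2 
   q2   q3  q3 
   q3   q4  q4 
 * q4   q5  q5 
   q5   q5  q5 
(> = start, * = accepting)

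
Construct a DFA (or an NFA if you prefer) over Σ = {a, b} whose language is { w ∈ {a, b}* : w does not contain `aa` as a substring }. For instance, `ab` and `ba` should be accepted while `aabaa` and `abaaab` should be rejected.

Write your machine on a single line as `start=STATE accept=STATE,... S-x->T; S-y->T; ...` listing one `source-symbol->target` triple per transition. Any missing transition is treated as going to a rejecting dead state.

start=q0; accept=q0,q1; q0-a->q1; q0-b->q0; q1-a->q2; q1-b->q0; q2-a->q2; q2-b->q2

This is the complement of 'contains `aa`'. Use the same substring-matching states — q0 through q2 holding how much of `aa` has just been matched — but flip the accepting set: everything except the trap q2 accepts.
With 3 states:
        a   b  
>* q0   q1  q0 
 * q1   q2  q0 
   q2   q2  q2 
(> = start, * = accepting)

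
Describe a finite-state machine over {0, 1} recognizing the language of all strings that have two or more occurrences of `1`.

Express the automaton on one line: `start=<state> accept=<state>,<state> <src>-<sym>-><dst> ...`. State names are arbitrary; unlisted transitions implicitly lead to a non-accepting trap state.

start=A accept=C,D A-0->A A-1->B B-0->B B-1->C C-0->C C-1->D D-0->D D-1->D

Count `1`s, saturating at 3: states A through C mean 0 through 2 `1`s seen; D means more than 2. Each `1` increments (capped at D); other symbols loop. Accept from {C, D}.
A 4-state machine:
       0  1 
>  A   A  B 
   B   B  C 
 * C   C  D 
 * D   D  D 
(> = start, * = accepting)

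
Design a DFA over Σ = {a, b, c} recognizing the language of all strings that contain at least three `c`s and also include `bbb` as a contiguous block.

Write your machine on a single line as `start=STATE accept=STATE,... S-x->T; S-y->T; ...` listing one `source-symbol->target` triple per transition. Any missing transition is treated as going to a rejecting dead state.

start=S0; accept=S15; S0-a->S0; S0-b->S1; S0-c->S2; S1-a->S0; S1-b->S3; S1-c->S2; S2-a->S2; S2-b->S4; S2-c->S5; S3-a->S0; S3-b->S6; S3-c->S2; S4-a->S2; S4-b->S7; S4-c->S5; S5-a->S5; S5-b->S8; S5-c->S9; S6-a->S6; S6-b->S6; S6-c->S10; S7-a->S2; S7-b->S10; S7-c->S5; S8-a->S5; S8-b->S11; S8-c->S9; S9-a->S9; S9-b->S12; S9-c->S9; S10-a->S10; S10-b->S10; S10-c->S13; S11-a->S5; S11-b->S13; S11-c->S9; S12-a->S9; S12-b->S14; S12-c->S9; S13-a->S13; S13-b->S13; S13-c->S15; S14-a->S9; S14-b->S15; S14-c->S9; S15-a->S15; S15-b->S15; S15-c->S15

Build one automaton per condition and run them in lockstep. One (5 states) tracks the count of `c`s, saturating at 4; the other (4 states) tracks whether and how much of `bbb` has been seen. Each combined state is a pair, one component from each; accept when both components accept. Minimizing collapses redundant product states.
A 16-state machine:
          a    b    c  
>  S0     S0   S1   S2 
   S1     S0   S3   S2 
   S2     S2   S4   S5 
   S3     S0   S6   S2 
   S4     S2   S7   S5 
   S5     S5   S8   S9 
   S6     S6   S6  S10 
   S7     S2  S10   S5 
   S8     S5  S11   S9 
   S9     S9  S12   S9 
   S10   S10  S10  S13 
   S11    S5  S13   S9 
   S12    S9  S14   S9 
   S13   S13  S13  S15 
   S14    S9  S15   S9 
 * S15   S15  S15  S15 
(> = start, * = accepting)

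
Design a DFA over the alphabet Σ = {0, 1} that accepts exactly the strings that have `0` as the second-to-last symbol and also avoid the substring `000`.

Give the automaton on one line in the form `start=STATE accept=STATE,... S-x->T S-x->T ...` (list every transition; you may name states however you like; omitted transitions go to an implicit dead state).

Build one automaton per condition and run them in lockstep. One (7 states) tracks the last 2 symbols read; the other (4 states) tracks partial matches of the forbidden pattern `000`. Each combined state is a pair, one component from each; accept when both components accept.
An 11-state machine:
          0    1  
>  q0     q1   q2 
   q1     q3   q4 
   q2     q5   q6 
 * q3     q7   q4 
 * q4     q5   q6 
   q5     q3   q4 
   q6     q5   q6 
   q7     q7   q8 
   q8     q9  q10 
   q9     q7   q8 
   q10    q9  q10 
(> = start, * = accepting)

start=q0 accept=q3,q4 q0-0->q1 q0-1->q2 q1-0->q3 q1-1->q4 q2-0->q5 q2-1->q6 q3-0->q7 q3-1->q4 q4-0->q5 q4-1->q6 q5-0->q3 q5-1->q4 q6-0->q5 q6-1->q6 q7-0->q7 q7-1->q8 q8-0->q9 q8-1->q10 q9-0->q7 q9-1->q8 q10-0->q9 q10-1->q10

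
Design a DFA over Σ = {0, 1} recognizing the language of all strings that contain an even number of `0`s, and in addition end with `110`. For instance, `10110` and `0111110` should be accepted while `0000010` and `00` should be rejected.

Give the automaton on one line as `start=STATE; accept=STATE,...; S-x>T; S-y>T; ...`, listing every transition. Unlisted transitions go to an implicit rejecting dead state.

Handle the two conditions separately and then intersect. The first has 2 states tracking the count of `0`s modulo 2; the second has 4 states tracking how much of the suffix `110` has currently been matched. A product state is a pair (one from each), accepting exactly when both do.
An 8-state machine:
       0  1 
>  A   B  C 
   B   A  D 
   C   B  E 
   D   A  F 
   E   G  E 
   F   H  F 
   G   A  D 
 * H   B  C 
(> = start, * = accepting)

start=A; accept=H; A-0>B; A-1>C; B-0>A; B-1>D; C-0>B; C-1>E; D-0>A; D-1>F; E-0>G; E-1>E; F-0>H; F-1>F; G-0>A; G-1>D; H-0>B; H-1>C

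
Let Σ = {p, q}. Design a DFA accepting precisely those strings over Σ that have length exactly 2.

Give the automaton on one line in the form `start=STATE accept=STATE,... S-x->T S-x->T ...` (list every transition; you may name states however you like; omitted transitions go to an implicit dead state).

Count input length up to 3: every symbol moves from S0 toward S3, which means 'more than 2' and absorbs. Accept from {S2}.
A 4-state machine:
        p   q  
>  S0   S1  S1 
   S1   S2  S2 
 * S2   S3  S3 
   S3   S3  S3 
(> = start, * = accepting)

start=S0 accept=S2 S0-p->S1 S0-q->S1 S1-p->S2 S1-q->S2 S2-p->S3 S2-q->S3 S3-p->S3 S3-q->S3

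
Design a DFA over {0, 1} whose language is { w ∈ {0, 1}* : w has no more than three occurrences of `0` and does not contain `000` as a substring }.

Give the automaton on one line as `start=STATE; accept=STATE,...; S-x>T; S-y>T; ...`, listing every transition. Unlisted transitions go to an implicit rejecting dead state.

Run two small machines in parallel and take their product. The first has 5 states tracking the count of `0`s, saturating at 4; the second has 4 states tracking partial matches of the forbidden pattern `000`. A product state is a pair (one from each), accepting exactly when both do.
          0    1  
>* S0     S1   S0 
 * S1     S2   S3 
 * S2     S4   S5 
 * S3     S6   S3 
   S4     S7   S4 
 * S5     S8   S5 
 * S6     S9   S5 
   S7     S7   S7 
 * S8    S10  S11 
 * S9     S7  S11 
   S10    S7  S12 
 * S11   S13  S11 
   S12   S13  S12 
   S13   S10  S12 
(> = start, * = accepting)

start=S0; accept=S0,S1,S2,S3,S5,S6,S8,S9,S11; S0-0>S1; S0-1>S0; S1-0>S2; S1-1>S3; S2-0>S4; S2-1>S5; S3-0>S6; S3-1>S3; S4-0>S7; S4-1>S4; S5-0>S8; S5-1>S5; S6-0>S9; S6-1>S5; S7-0>S7; S7-1>S7; S8-0>S10; S8-1>S11; S9-0>S7; S9-1>S11; S10-0>S7; S10-1>S12; S11-0>S13; S11-1>S11; S12-0>S13; S12-1>S12; S13-0>S10; S13-1>S12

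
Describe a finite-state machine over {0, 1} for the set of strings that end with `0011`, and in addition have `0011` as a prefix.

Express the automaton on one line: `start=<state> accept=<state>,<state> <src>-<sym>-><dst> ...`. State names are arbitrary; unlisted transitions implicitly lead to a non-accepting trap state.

start=A accept=F A-0->B A-1->C B-0->D B-1->C C-0->C C-1->C D-0->C D-1->E E-0->C E-1->F F-0->G F-1->H G-0->I G-1->H H-0->G H-1->H I-0->I I-1->J J-0->G J-1->F

Handle the two conditions separately and then intersect. The first has 5 states tracking how much of the suffix `0011` has currently been matched; the second has 6 states tracking whether the input so far still matches the prefix `0011`. A product state is a pair (one from each), accepting exactly when both do. Minimizing collapses redundant product states.
10 states suffice.
       0  1 
>  A   B  C 
   B   D  C 
   C   C  C 
   D   C  E 
   E   C  F 
 * F   G  H 
   G   I  H 
   H   G  H 
   I   I  J 
   J   G  F 
(> = start, * = accepting)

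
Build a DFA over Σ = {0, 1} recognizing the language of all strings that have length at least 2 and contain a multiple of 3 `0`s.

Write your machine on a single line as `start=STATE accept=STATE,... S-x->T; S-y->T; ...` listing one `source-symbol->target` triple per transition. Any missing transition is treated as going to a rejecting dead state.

Build one automaton per condition and run them in lockstep. One (4 states) tracks the input length, saturating at 3; the other (3 states) tracks the count of `0`s modulo 3. Each combined state is a pair, one component from each; accept when both components accept.
9 states suffice.
        0   1  
>  s0   s1  s2 
   s1   s3  s4 
   s2   s4  s5 
   s3   s6  s7 
   s4   s7  s8 
 * s5   s8  s6 
 * s6   s8  s6 
   s7   s6  s7 
   s8   s7  s8 
(> = start, * = accepting)

start=s0; accept=s5,s6; s0-0->s1; s0-1->s2; s1-0->s3; s1-1->s4; s2-0->s4; s2-1->s5; s3-0->s6; s3-1->s7; s4-0->s7; s4-1->s8; s5-0->s8; s5-1->s6; s6-0->s8; s6-1->s6; s7-0->s6; s7-1->s7; s8-0->s7; s8-1->s8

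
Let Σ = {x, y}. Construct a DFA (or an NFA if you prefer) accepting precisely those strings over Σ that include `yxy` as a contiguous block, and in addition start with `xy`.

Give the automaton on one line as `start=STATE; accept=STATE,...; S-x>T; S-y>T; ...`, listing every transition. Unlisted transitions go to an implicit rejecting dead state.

Build one automaton per condition and run them in lockstep. The first has 4 states tracking whether and how much of `yxy` has been seen; the second has 4 states tracking whether the input so far still matches the prefix `xy`. A product state is a pair (one from each), accepting exactly when both do. Minimizing collapses redundant product states.
       x  y 
>  A   B  C 
   B   C  D 
   C   C  C 
   D   E  D 
   E   F  G 
   F   F  D 
 * G   G  G 
(> = start, * = accepting)

start=A; accept=G; A-x>B; A-y>C; B-x>C; B-y>D; C-x>C; C-y>C; D-x>E; D-y>D; E-x>F; E-y>G; F-x>F; F-y>D; G-x>G; G-y>G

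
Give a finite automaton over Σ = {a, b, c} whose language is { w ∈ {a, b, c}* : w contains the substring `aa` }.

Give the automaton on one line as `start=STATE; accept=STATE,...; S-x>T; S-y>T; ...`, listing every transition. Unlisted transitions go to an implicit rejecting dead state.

start=q0; accept=q2; q0-a>q1; q0-b>q0; q0-c>q0; q1-a>q2; q1-b>q0; q1-c>q0; q2-a>q2; q2-b>q2; q2-c>q2

Track how much of `aa` has been matched so far: state q0 is no progress, q2 is the absorbing accept state reached once `aa` has occurred. Intermediate states record partial matches; on a mismatch, fall back to the longest reusable overlap.
A 3-state machine:
        a   b   c  
>  q0   q1  q0  q0 
   q1   q2  q0  q0 
 * q2   q2  q2  q2 
(> = start, * = accepting)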